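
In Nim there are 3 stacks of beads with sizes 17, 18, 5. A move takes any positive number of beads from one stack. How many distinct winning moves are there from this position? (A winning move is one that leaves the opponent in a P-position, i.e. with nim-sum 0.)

1

Nim-sum: 17 ^ 18 ^ 5 = 6.
The overall nim-sum is X = 6. A stack of size p has a winning move iff p XOR X < p (reduce it to p XOR X).
  17: 17 XOR 6 = 23 ≥ 17 — no move.
  18: 18 XOR 6 = 20 ≥ 18 — no move.
  5: 5 XOR 6 = 3 < 5 — winning move (to 3).
That gives 1 winning move.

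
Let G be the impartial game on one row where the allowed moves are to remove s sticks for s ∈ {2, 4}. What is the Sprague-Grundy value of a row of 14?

Build the Grundy sequence with g(k) = mex{g(k−s) : s ∈ {2, 4}, s ≤ k}:
g(0) = mex{} = 0
g(1) = mex{} = 0
g(2) = mex{0} = 1
g(3) = mex{0} = 1
g(4) = mex{0,1} = 2
g(5) = mex{0,1} = 2
g(6) = mex{1,2} = 0
g(7) = mex{1,2} = 0
g(8) = mex{0,2} = 1
g(9) = mex{0,2} = 1
g(10) = mex{0,1} = 2
g(11) = mex{0,1} = 2
g(12) = mex{1,2} = 0
g(13) = mex{1,2} = 0
g(14) = mex{0,2} = 1
So g(14) = 1.

1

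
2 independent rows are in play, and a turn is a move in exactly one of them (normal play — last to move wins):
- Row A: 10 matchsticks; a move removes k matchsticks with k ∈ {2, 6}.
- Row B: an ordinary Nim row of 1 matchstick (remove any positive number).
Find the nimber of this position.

0

Grundy values for row A (subtraction set {2, 6}):
g(0) = mex{} = 0
g(1) = mex{} = 0
g(2) = mex{0} = 1
g(3) = mex{0} = 1
g(4) = mex{1} = 0
g(5) = mex{1} = 0
g(6) = mex{0} = 1
g(7) = mex{0} = 1
g(8) = mex{1} = 0
g(9) = mex{1} = 0
g(10) = mex{0} = 1
So g(10) = 1.
Row B is a plain Nim row of size 1, so its Grundy value is 1.
The value of a disjunctive sum is the nim-sum of the parts.
Combined value = 1 XOR 1 = 0.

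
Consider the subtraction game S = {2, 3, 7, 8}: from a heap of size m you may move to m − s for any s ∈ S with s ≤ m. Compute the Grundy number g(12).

1

Compute g(0), g(1), … for moves {2, 3, 7, 8}:
k:     0  1  2  3  4  5  6  7  8  9 10 11 12
g(k):  0  0  1  1  2  0  0  1  1  2  0  0  1
So g(12) = 1.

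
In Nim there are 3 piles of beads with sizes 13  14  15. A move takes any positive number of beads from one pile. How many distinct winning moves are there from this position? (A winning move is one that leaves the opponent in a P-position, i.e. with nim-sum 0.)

3

Compute the nim-sum pairwise:
13 ^ 14 = 3
3 ^ 15 = 12
The overall nim-sum is X = 12. A pile of size p has a winning move iff p XOR X < p (reduce it to p XOR X).
  13: 13 XOR 12 = 1 < 13 — winning move (to 1).
  14: 14 XOR 12 = 2 < 14 — winning move (to 2).
  15: 15 XOR 12 = 3 < 15 — winning move (to 3).
That gives 3 winning moves.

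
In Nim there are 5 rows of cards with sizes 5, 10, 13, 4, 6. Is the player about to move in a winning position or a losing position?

Bitwise XOR of the heap sizes:
  0101  (5)
  1010  (10)
  1101  (13)
  0100  (4)
  0110  (6)
  ----
  0000  (0)
The nim-sum is 0, so this is a P-position: the player to move is in a losing position under optimal play.

Losing position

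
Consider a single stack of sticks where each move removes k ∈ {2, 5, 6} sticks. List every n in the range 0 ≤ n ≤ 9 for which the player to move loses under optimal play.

0, 1, 4, 8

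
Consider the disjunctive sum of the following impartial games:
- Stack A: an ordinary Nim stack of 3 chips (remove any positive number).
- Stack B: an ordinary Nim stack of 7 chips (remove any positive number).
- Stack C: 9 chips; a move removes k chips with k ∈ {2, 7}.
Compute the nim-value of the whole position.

4

Stack A is a plain Nim stack of size 3, so its Grundy value is 3.
Stack B is a plain Nim stack of size 7, so its Grundy value is 7.
Build the Grundy sequence for stack C with g(k) = mex{g(k−s) : s ∈ {2, 7}, s ≤ k}:
k:     0  1  2  3  4  5  6  7  8  9
g(k):  0  0  1  1  0  0  1  1  2  0
So g(9) = 0.
By the Sprague-Grundy theorem, the Grundy value of a sum of independent games is the XOR of the component values.
Combined value = 3 ⊕ 7 ⊕ 0 = 4.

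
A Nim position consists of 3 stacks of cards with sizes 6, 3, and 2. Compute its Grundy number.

7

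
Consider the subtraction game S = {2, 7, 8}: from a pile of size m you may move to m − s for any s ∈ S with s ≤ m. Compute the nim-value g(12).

Compute g(0), g(1), … for moves {2, 7, 8}:
g(0) = mex{} = 0
g(1) = mex{} = 0
g(2) = mex{0} = 1
g(3) = mex{0} = 1
g(4) = mex{1} = 0
g(5) = mex{1} = 0
g(6) = mex{0} = 1
g(7) = mex{0} = 1
g(8) = mex{0,1} = 2
g(9) = mex{0,1} = 2
g(10) = mex{1,2} = 0
g(11) = mex{0,1,2} = 3
g(12) = mex{0} = 1
So g(12) = 1.

1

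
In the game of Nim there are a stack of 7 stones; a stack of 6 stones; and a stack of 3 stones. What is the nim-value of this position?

2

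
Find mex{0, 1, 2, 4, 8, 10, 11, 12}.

The values 0, 1, 2 are all present; 3 is the first non-negative integer missing from the set.

3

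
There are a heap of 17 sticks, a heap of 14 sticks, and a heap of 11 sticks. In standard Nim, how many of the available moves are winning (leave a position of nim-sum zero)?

1

Bitwise XOR of the heap sizes:
  10001  (17)
  01110  (14)
  01011  (11)
  -----
  10100  (20)
The overall nim-sum is X = 20. A heap of size p has a winning move iff p XOR X < p (reduce it to p XOR X).
  17: 17 XOR 20 = 5 < 17 — winning move (to 5).
  14: 14 XOR 20 = 26 ≥ 14 — no move.
  11: 11 XOR 20 = 31 ≥ 11 — no move.
That gives 1 winning move.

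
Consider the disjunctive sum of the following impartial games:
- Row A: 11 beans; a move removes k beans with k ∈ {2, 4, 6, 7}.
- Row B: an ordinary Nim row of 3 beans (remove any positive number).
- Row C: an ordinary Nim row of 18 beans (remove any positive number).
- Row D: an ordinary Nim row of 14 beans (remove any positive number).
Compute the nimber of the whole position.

30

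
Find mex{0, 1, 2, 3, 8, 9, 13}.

4

The values 0, 1, 2, 3 are all present; 4 is the first non-negative integer missing from the set.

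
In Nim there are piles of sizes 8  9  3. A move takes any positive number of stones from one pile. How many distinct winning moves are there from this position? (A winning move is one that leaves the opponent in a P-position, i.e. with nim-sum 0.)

1

Bitwise XOR of the heap sizes:
  1000  (8)
  1001  (9)
  0011  (3)
  ----
  0010  (2)
The overall nim-sum is X = 2. A pile of size p has a winning move iff p XOR X < p (reduce it to p XOR X).
  8: 8 XOR 2 = 10 ≥ 8 — no move.
  9: 9 XOR 2 = 11 ≥ 9 — no move.
  3: 3 XOR 2 = 1 < 3 — winning move (to 1).
That gives 1 winning move.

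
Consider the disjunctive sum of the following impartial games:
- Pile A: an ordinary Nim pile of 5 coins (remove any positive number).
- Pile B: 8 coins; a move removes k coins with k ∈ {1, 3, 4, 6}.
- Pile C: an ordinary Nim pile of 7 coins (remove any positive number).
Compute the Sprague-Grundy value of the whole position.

Pile A is a plain Nim pile of size 5, so its Grundy value is 5.
Build the Grundy sequence for pile B with g(k) = mex{g(k−s) : s ∈ {1, 3, 4, 6}, s ≤ k}:
k:     0  1  2  3  4  5  6  7  8
g(k):  0  1  0  1  2  3  2  0  1
So g(8) = 1.
Pile C is a plain Nim pile of size 7, so its Grundy value is 7.
The value of a disjunctive sum is the nim-sum of the parts.
Combined value = 5 ⊕ 1 ⊕ 7 = 3.

3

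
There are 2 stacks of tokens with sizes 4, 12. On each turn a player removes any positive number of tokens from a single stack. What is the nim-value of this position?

8

Nim-sum: 4 ⊕ 12 = 8.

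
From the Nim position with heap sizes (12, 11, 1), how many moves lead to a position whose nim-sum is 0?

Compute the nim-sum pairwise:
12 ^ 11 = 7
7 ^ 1 = 6
The overall nim-sum is X = 6. A heap of size p has a winning move iff p XOR X < p (reduce it to p XOR X).
  12: 12 XOR 6 = 10 < 12 — winning move (to 10).
  11: 11 XOR 6 = 13 ≥ 11 — no move.
  1: 1 XOR 6 = 7 ≥ 1 — no move.
That gives 1 winning move.

1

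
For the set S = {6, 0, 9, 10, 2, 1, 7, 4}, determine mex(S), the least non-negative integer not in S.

3

The values 0, 1, 2 are all present; 3 is the first non-negative integer missing from the set.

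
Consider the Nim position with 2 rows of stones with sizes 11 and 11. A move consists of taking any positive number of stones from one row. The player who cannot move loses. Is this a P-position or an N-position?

P-position

Compute the nim-sum pairwise:
11 ⊕ 11 = 0
The nim-sum is 0, so this is a P-position: the player to move is in a losing position under optimal play.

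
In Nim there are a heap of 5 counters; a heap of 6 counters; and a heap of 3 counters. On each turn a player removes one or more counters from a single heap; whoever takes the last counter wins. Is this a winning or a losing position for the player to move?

Nim-sum: 5 ⊕ 6 ⊕ 3 = 0.
The nim-sum is 0, so this is a P-position: the player to move is in a losing position under optimal play.

Losing position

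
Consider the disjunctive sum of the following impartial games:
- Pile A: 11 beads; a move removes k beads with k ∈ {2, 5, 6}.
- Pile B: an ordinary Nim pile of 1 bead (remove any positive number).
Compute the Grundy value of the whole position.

1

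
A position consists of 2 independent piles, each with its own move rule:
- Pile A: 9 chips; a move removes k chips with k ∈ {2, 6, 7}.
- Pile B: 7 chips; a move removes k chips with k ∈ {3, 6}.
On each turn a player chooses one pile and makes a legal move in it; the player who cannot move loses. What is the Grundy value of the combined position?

For pile A, compute g(0), g(1), … with moves {2, 6, 7}:
g(0) = mex{} = 0
g(1) = mex{} = 0
g(2) = mex{0} = 1
g(3) = mex{0} = 1
g(4) = mex{1} = 0
g(5) = mex{1} = 0
g(6) = mex{0} = 1
g(7) = mex{0} = 1
g(8) = mex{0,1} = 2
g(9) = mex{1} = 0
So g(9) = 0.
For pile B, compute g(0), g(1), … with moves {3, 6}:
k:     0  1  2  3  4  5  6  7
g(k):  0  0  0  1  1  1  2  2
So g(7) = 2.
By the Sprague-Grundy theorem, the Grundy value of a sum of independent games is the XOR of the component values.
Combined value = 0 ⊕ 2 = 2.

2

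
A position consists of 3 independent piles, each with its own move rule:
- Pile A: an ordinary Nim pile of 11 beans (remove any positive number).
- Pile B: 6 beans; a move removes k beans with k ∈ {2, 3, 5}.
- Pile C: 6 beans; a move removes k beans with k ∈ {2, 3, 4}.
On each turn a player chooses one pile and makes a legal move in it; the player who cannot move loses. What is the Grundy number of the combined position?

8

Pile A is a plain Nim pile of size 11, so its Grundy value is 11.
Grundy values for pile B (subtraction set {2, 3, 5}):
k:     0  1  2  3  4  5  6
g(k):  0  0  1  1  2  2  3
So g(6) = 3.
For pile C, compute g(0), g(1), … with moves {2, 3, 4}:
k:     0  1  2  3  4  5  6
g(k):  0  0  1  1  2  2  0
So g(6) = 0.
The value of a disjunctive sum is the nim-sum of the parts.
Combined value = 11 XOR 3 XOR 0 = 8.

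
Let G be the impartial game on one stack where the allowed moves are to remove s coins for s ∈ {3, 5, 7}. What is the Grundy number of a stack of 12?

0

Grundy values for subtraction set {3, 5, 7}:
k:     0  1  2  3  4  5  6  7  8  9 10 11 12
g(k):  0  0  0  1  1  1  2  2  2  3  0  0  0
So g(12) = 0.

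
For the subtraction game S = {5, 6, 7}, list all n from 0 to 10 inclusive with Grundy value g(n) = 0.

0, 1, 2, 3, 4

Grundy values for subtraction set {5, 6, 7}:
k:     0  1  2  3  4  5  6  7  8  9 10
g(k):  0  0  0  0  0  1  1  1  1  1  2
The P-positions (g = 0) in 0..10 are 0, 1, 2, 3, 4.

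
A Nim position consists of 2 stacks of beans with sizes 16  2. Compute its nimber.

18

Compute the nim-sum pairwise:
16 ^ 2 = 18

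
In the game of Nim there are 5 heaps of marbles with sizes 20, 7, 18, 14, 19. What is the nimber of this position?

Nim-sum: 20 ^ 7 ^ 18 ^ 14 ^ 19 = 28.

28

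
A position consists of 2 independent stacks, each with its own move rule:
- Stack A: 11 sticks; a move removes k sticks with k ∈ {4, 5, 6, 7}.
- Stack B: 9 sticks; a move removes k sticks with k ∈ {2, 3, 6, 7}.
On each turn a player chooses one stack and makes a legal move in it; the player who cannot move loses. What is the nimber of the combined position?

For stack A, compute g(0), g(1), … with moves {4, 5, 6, 7}:
g(0) = mex{} = 0
g(1) = mex{} = 0
g(2) = mex{} = 0
g(3) = mex{} = 0
g(4) = mex{0} = 1
g(5) = mex{0} = 1
g(6) = mex{0} = 1
g(7) = mex{0} = 1
g(8) = mex{0,1} = 2
g(9) = mex{0,1} = 2
g(10) = mex{0,1} = 2
g(11) = mex{1} = 0
So g(11) = 0.
Grundy values for stack B (subtraction set {2, 3, 6, 7}):
g(0) = mex{} = 0
g(1) = mex{} = 0
g(2) = mex{0} = 1
g(3) = mex{0} = 1
g(4) = mex{0,1} = 2
g(5) = mex{1} = 0
g(6) = mex{0,1,2} = 3
g(7) = mex{0,2} = 1
g(8) = mex{0,1,3} = 2
g(9) = mex{1,3} = 0
So g(9) = 0.
The value of a disjunctive sum is the nim-sum of the parts.
Combined value = 0 ⊕ 0 = 0.

0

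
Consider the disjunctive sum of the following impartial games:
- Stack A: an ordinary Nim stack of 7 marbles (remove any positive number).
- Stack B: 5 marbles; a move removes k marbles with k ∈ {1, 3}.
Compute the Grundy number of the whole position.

6

Stack A is a plain Nim stack of size 7, so its Grundy value is 7.
Grundy values for stack B (subtraction set {1, 3}):
k:     0  1  2  3  4  5
g(k):  0  1  0  1  0  1
So g(5) = 1.
By the Sprague-Grundy theorem, the Grundy value of a sum of independent games is the XOR of the component values.
Combined value = 7 ⊕ 1 = 6.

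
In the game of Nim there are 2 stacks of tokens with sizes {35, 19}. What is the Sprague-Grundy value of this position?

In binary:
  100011  (35)
  010011  (19)
  ------
  110000  (48)

48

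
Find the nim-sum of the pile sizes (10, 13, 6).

1

In binary:
  1010  (10)
  1101  (13)
  0110  (6)
  ----
  0001  (1)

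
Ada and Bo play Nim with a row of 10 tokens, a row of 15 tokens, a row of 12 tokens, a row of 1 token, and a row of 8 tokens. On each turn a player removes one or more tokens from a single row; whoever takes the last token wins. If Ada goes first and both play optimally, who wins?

Bo wins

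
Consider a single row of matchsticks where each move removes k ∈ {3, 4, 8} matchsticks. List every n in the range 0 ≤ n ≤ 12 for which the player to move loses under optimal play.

0, 1, 2, 7, 12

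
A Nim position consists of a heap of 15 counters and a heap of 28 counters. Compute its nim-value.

In binary:
  01111  (15)
  11100  (28)
  -----
  10011  (19)

19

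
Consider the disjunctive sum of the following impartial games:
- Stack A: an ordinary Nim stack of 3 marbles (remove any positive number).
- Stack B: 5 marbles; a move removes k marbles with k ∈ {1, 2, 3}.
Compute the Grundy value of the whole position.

2

Stack A is a plain Nim stack of size 3, so its Grundy value is 3.
For stack B, compute g(0), g(1), … with moves {1, 2, 3}:
k:     0  1  2  3  4  5
g(k):  0  1  2  3  0  1
So g(5) = 1.
By the Sprague-Grundy theorem, the Grundy value of a sum of independent games is the XOR of the component values.
Combined value = 3 XOR 1 = 2.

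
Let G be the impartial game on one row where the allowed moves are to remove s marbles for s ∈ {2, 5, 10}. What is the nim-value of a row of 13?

3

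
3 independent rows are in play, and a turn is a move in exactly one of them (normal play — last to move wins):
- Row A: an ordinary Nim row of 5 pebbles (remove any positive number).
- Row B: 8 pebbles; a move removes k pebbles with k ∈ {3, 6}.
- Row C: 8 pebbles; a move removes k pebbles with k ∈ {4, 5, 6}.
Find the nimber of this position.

5

Row A is a plain Nim row of size 5, so its Grundy value is 5.
Build the Grundy sequence for row B with g(k) = mex{g(k−s) : s ∈ {3, 6}, s ≤ k}:
g(0) = mex{} = 0
g(1) = mex{} = 0
g(2) = mex{} = 0
g(3) = mex{0} = 1
g(4) = mex{0} = 1
g(5) = mex{0} = 1
g(6) = mex{0,1} = 2
g(7) = mex{0,1} = 2
g(8) = mex{0,1} = 2
So g(8) = 2.
For row C, compute g(0), g(1), … with moves {4, 5, 6}:
k:     0  1  2  3  4  5  6  7  8
g(k):  0  0  0  0  1  1  1  1  2
So g(8) = 2.
The value of a disjunctive sum is the nim-sum of the parts.
Combined value = 5 ⊕ 2 ⊕ 2 = 5.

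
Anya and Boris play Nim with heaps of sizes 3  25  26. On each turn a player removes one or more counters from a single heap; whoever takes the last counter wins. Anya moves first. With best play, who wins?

Nim-sum: 3 ^ 25 ^ 26 = 0.
The nim-sum is 0, so this is a P-position: the player to move is in a losing position under optimal play; Anya is about to move from it and so loses — Boris wins.

Boris wins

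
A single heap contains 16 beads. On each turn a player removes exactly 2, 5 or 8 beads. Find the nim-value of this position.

Build the Grundy sequence with g(k) = mex{g(k−s) : s ∈ {2, 5, 8}, s ≤ k}:
k:     0  1  2  3  4  5  6  7  8  9 10 11 12 13 14 15 16
g(k):  0  0  1  1  0  2  1  0  2  1  0  0  1  1  0  2  1
So g(16) = 1.

1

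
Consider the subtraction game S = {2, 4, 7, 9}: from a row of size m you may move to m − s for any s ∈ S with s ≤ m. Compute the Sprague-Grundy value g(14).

1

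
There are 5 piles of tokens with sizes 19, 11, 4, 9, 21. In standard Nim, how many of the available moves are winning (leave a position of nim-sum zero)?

0

Nim-sum: 19 ^ 11 ^ 4 ^ 9 ^ 21 = 0.
The nim-sum is already 0, so every move leaves a nonzero nim-sum — there are no winning moves.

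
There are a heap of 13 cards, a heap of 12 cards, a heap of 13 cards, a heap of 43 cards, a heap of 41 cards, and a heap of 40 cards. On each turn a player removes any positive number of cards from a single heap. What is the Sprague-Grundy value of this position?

Nim-sum: 13 XOR 12 XOR 13 XOR 43 XOR 41 XOR 40 = 38.

38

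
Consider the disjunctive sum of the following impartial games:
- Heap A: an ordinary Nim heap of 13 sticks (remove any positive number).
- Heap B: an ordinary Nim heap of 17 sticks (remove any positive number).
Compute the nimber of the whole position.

Heap A is a plain Nim heap of size 13, so its Grundy value is 13.
Heap B is a plain Nim heap of size 17, so its Grundy value is 17.
The value of a disjunctive sum is the nim-sum of the parts.
Combined value = 13 ⊕ 17 = 28.

28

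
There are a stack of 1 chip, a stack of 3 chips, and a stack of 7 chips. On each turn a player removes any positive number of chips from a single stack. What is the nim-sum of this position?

5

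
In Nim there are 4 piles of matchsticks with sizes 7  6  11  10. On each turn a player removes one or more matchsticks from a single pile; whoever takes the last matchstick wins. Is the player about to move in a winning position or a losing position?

Losing position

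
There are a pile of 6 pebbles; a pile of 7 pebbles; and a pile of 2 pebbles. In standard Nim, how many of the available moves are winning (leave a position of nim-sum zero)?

3

In binary:
  110  (6)
  111  (7)
  010  (2)
  ---
  011  (3)
The overall nim-sum is X = 3. A pile of size p has a winning move iff p XOR X < p (reduce it to p XOR X).
  6: 6 XOR 3 = 5 < 6 — winning move (to 5).
  7: 7 XOR 3 = 4 < 7 — winning move (to 4).
  2: 2 XOR 3 = 1 < 2 — winning move (to 1).
That gives 3 winning moves.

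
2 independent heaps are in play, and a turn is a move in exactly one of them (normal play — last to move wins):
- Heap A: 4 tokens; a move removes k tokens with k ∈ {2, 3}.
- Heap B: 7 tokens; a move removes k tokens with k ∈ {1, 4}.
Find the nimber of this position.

Build the Grundy sequence for heap A with g(k) = mex{g(k−s) : s ∈ {2, 3}, s ≤ k}:
k:     0  1  2  3  4
g(k):  0  0  1  1  2
So g(4) = 2.
For heap B, compute g(0), g(1), … with moves {1, 4}:
k:     0  1  2  3  4  5  6  7
g(k):  0  1  0  1  2  0  1  0
So g(7) = 0.
By the Sprague-Grundy theorem, the Grundy value of a sum of independent games is the XOR of the component values.
Combined value = 2 ⊕ 0 = 2.

2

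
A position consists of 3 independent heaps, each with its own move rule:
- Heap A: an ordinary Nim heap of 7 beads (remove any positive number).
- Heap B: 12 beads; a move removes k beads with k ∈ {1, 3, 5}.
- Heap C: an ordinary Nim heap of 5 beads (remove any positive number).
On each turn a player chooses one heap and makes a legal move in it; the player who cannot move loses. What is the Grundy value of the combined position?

2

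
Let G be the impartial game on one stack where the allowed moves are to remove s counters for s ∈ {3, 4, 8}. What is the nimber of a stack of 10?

1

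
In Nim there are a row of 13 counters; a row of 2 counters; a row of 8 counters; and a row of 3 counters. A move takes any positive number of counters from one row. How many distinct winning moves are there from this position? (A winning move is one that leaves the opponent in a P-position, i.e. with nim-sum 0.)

Compute the nim-sum pairwise:
13 ⊕ 2 = 15
15 ⊕ 8 = 7
7 ⊕ 3 = 4
The overall nim-sum is X = 4. A row of size p has a winning move iff p XOR X < p (reduce it to p XOR X).
  13: 13 XOR 4 = 9 < 13 — winning move (to 9).
  2: 2 XOR 4 = 6 ≥ 2 — no move.
  8: 8 XOR 4 = 12 ≥ 8 — no move.
  3: 3 XOR 4 = 7 ≥ 3 — no move.
That gives 1 winning move.

1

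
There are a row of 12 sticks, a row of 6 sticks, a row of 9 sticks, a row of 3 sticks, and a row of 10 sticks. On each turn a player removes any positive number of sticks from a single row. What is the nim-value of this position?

10

Compute the nim-sum pairwise:
12 ^ 6 = 10
10 ^ 9 = 3
3 ^ 3 = 0
0 ^ 10 = 10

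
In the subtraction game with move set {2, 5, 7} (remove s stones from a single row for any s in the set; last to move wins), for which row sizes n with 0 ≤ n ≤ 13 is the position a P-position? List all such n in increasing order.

0, 1, 4, 10, 13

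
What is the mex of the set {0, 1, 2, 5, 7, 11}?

The values 0, 1, 2 are all present; 3 is the first non-negative integer missing from the set.

3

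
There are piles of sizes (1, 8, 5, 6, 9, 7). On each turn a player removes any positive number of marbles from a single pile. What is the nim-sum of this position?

4

Nim-sum: 1 XOR 8 XOR 5 XOR 6 XOR 9 XOR 7 = 4.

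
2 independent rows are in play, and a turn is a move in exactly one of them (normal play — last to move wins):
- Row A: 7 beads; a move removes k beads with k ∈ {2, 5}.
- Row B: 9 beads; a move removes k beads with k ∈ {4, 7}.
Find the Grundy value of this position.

For row A, compute g(0), g(1), … with moves {2, 5}:
k:     0  1  2  3  4  5  6  7
g(k):  0  0  1  1  0  2  1  0
So g(7) = 0.
Grundy values for row B (subtraction set {4, 7}):
g(0) = mex{} = 0
g(1) = mex{} = 0
g(2) = mex{} = 0
g(3) = mex{} = 0
g(4) = mex{0} = 1
g(5) = mex{0} = 1
g(6) = mex{0} = 1
g(7) = mex{0} = 1
g(8) = mex{0,1} = 2
g(9) = mex{0,1} = 2
So g(9) = 2.
By the Sprague-Grundy theorem, the Grundy value of a sum of independent games is the XOR of the component values.
Combined value = 0 ⊕ 2 = 2.

2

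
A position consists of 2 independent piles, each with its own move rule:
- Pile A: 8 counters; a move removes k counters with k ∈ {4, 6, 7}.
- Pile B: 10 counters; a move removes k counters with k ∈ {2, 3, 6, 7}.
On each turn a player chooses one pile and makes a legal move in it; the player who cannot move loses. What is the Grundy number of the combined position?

2

Build the Grundy sequence for pile A with g(k) = mex{g(k−s) : s ∈ {4, 6, 7}, s ≤ k}:
g(0) = mex{} = 0
g(1) = mex{} = 0
g(2) = mex{} = 0
g(3) = mex{} = 0
g(4) = mex{0} = 1
g(5) = mex{0} = 1
g(6) = mex{0} = 1
g(7) = mex{0} = 1
g(8) = mex{0,1} = 2
So g(8) = 2.
Grundy values for pile B (subtraction set {2, 3, 6, 7}):
k:     0  1  2  3  4  5  6  7  8  9 10
g(k):  0  0  1  1  2  0  3  1  2  0  0
So g(10) = 0.
By the Sprague-Grundy theorem, the Grundy value of a sum of independent games is the XOR of the component values.
Combined value = 2 XOR 0 = 2.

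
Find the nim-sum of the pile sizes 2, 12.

14

In binary:
  0010  (2)
  1100  (12)
  ----
  1110  (14)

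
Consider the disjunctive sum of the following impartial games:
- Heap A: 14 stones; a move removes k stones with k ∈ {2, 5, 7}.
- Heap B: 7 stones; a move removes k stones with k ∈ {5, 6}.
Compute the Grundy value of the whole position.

Grundy values for heap A (subtraction set {2, 5, 7}):
g(0) = mex{} = 0
g(1) = mex{} = 0
g(2) = mex{0} = 1
g(3) = mex{0} = 1
g(4) = mex{1} = 0
g(5) = mex{0,1} = 2
g(6) = mex{0} = 1
g(7) = mex{0,1,2} = 3
g(8) = mex{0,1} = 2
g(9) = mex{0,1,3} = 2
g(10) = mex{1,2} = 0
g(11) = mex{0,1,2} = 3
g(12) = mex{0,2,3} = 1
g(13) = mex{1,2,3} = 0
g(14) = mex{1,2,3} = 0
So g(14) = 0.
Build the Grundy sequence for heap B with g(k) = mex{g(k−s) : s ∈ {5, 6}, s ≤ k}:
g(0) = mex{} = 0
g(1) = mex{} = 0
g(2) = mex{} = 0
g(3) = mex{} = 0
g(4) = mex{} = 0
g(5) = mex{0} = 1
g(6) = mex{0} = 1
g(7) = mex{0} = 1
So g(7) = 1.
The value of a disjunctive sum is the nim-sum of the parts.
Combined value = 0 ⊕ 1 = 1.

1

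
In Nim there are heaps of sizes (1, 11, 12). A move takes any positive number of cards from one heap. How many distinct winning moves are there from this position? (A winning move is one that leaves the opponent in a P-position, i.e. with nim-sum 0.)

1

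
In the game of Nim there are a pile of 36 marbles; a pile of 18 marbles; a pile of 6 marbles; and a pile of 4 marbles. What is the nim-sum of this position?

52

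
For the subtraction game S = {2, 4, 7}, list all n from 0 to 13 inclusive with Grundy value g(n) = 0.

Grundy values for subtraction set {2, 4, 7}:
g(0) = mex{} = 0
g(1) = mex{} = 0
g(2) = mex{0} = 1
g(3) = mex{0} = 1
g(4) = mex{0,1} = 2
g(5) = mex{0,1} = 2
g(6) = mex{1,2} = 0
g(7) = mex{0,1,2} = 3
g(8) = mex{0,2} = 1
g(9) = mex{1,2,3} = 0
g(10) = mex{0,1} = 2
g(11) = mex{0,2,3} = 1
g(12) = mex{1,2} = 0
g(13) = mex{0,1} = 2
The P-positions (g = 0) in 0..13 are 0, 1, 6, 9, 12.

0, 1, 6, 9, 12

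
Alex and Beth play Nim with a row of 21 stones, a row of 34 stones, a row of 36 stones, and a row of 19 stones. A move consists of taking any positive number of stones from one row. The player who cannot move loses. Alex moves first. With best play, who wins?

Compute the nim-sum pairwise:
21 XOR 34 = 55
55 XOR 36 = 19
19 XOR 19 = 0
The nim-sum is 0, so this is a P-position: the player to move is in a losing position under optimal play; Alex is about to move from it and so loses — Beth wins.

Beth wins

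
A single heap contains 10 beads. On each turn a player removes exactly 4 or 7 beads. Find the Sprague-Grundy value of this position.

Grundy values for subtraction set {4, 7}:
k:     0  1  2  3  4  5  6  7  8  9 10
g(k):  0  0  0  0  1  1  1  1  2  2  2
So g(10) = 2.

2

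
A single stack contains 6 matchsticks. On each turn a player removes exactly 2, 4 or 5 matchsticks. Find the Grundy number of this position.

Build the Grundy sequence with g(k) = mex{g(k−s) : s ∈ {2, 4, 5}, s ≤ k}:
k:     0  1  2  3  4  5  6
g(k):  0  0  1  1  2  2  3
So g(6) = 3.

3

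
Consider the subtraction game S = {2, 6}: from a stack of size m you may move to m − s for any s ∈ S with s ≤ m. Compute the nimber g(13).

0

Build the Grundy sequence with g(k) = mex{g(k−s) : s ∈ {2, 6}, s ≤ k}:
g(0) = mex{} = 0
g(1) = mex{} = 0
g(2) = mex{0} = 1
g(3) = mex{0} = 1
g(4) = mex{1} = 0
g(5) = mex{1} = 0
g(6) = mex{0} = 1
g(7) = mex{0} = 1
g(8) = mex{1} = 0
g(9) = mex{1} = 0
g(10) = mex{0} = 1
g(11) = mex{0} = 1
g(12) = mex{1} = 0
g(13) = mex{1} = 0
So g(13) = 0.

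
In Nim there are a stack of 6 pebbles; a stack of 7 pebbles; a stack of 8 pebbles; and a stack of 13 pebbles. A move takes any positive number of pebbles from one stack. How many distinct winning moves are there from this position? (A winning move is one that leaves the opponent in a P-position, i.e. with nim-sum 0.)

3

Nim-sum: 6 ^ 7 ^ 8 ^ 13 = 4.
The overall nim-sum is X = 4. A stack of size p has a winning move iff p XOR X < p (reduce it to p XOR X).
  6: 6 XOR 4 = 2 < 6 — winning move (to 2).
  7: 7 XOR 4 = 3 < 7 — winning move (to 3).
  8: 8 XOR 4 = 12 ≥ 8 — no move.
  13: 13 XOR 4 = 9 < 13 — winning move (to 9).
That gives 3 winning moves.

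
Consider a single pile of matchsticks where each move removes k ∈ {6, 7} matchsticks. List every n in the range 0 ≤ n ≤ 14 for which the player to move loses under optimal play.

0, 1, 2, 3, 4, 5, 13, 14

Build the Grundy sequence with g(k) = mex{g(k−s) : s ∈ {6, 7}, s ≤ k}:
g(0) = mex{} = 0
g(1) = mex{} = 0
g(2) = mex{} = 0
g(3) = mex{} = 0
g(4) = mex{} = 0
g(5) = mex{} = 0
g(6) = mex{0} = 1
g(7) = mex{0} = 1
g(8) = mex{0} = 1
g(9) = mex{0} = 1
g(10) = mex{0} = 1
g(11) = mex{0} = 1
g(12) = mex{0,1} = 2
g(13) = mex{1} = 0
g(14) = mex{1} = 0
The P-positions (g = 0) in 0..14 are 0, 1, 2, 3, 4, 5, 13, 14.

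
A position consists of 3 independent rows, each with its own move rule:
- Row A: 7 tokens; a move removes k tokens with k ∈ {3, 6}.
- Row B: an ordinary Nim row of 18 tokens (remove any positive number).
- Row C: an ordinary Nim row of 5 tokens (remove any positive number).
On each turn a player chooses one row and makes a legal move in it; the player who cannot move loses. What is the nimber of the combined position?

Grundy values for row A (subtraction set {3, 6}):
g(0) = mex{} = 0
g(1) = mex{} = 0
g(2) = mex{} = 0
g(3) = mex{0} = 1
g(4) = mex{0} = 1
g(5) = mex{0} = 1
g(6) = mex{0,1} = 2
g(7) = mex{0,1} = 2
So g(7) = 2.
Row B is a plain Nim row of size 18, so its Grundy value is 18.
Row C is a plain Nim row of size 5, so its Grundy value is 5.
The value of a disjunctive sum is the nim-sum of the parts.
Combined value = 2 ⊕ 18 ⊕ 5 = 21.

21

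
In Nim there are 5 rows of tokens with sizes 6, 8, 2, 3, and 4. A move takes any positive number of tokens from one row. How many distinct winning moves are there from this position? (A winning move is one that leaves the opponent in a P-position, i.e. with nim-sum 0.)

1

In binary:
  0110  (6)
  1000  (8)
  0010  (2)
  0011  (3)
  0100  (4)
  ----
  1011  (11)
The overall nim-sum is X = 11. A row of size p has a winning move iff p XOR X < p (reduce it to p XOR X).
  6: 6 XOR 11 = 13 ≥ 6 — no move.
  8: 8 XOR 11 = 3 < 8 — winning move (to 3).
  2: 2 XOR 11 = 9 ≥ 2 — no move.
  3: 3 XOR 11 = 8 ≥ 3 — no move.
  4: 4 XOR 11 = 15 ≥ 4 — no move.
That gives 1 winning move.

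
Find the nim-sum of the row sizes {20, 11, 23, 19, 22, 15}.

Nim-sum: 20 ^ 11 ^ 23 ^ 19 ^ 22 ^ 15 = 2.

2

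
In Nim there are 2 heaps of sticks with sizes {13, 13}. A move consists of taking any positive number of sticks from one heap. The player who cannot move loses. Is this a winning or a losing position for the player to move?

Losing position

Write each in binary and XOR column by column:
  1101  (13)
  1101  (13)
  ----
  0000  (0)
The nim-sum is 0, so this is a P-position: the player to move is in a losing position under optimal play.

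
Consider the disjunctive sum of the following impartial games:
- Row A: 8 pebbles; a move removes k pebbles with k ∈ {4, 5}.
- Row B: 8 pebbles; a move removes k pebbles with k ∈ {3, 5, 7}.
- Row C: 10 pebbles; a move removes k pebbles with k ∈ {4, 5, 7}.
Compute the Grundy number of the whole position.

For row A, compute g(0), g(1), … with moves {4, 5}:
g(0) = mex{} = 0
g(1) = mex{} = 0
g(2) = mex{} = 0
g(3) = mex{} = 0
g(4) = mex{0} = 1
g(5) = mex{0} = 1
g(6) = mex{0} = 1
g(7) = mex{0} = 1
g(8) = mex{0,1} = 2
So g(8) = 2.
Build the Grundy sequence for row B with g(k) = mex{g(k−s) : s ∈ {3, 5, 7}, s ≤ k}:
g(0) = mex{} = 0
g(1) = mex{} = 0
g(2) = mex{} = 0
g(3) = mex{0} = 1
g(4) = mex{0} = 1
g(5) = mex{0} = 1
g(6) = mex{0,1} = 2
g(7) = mex{0,1} = 2
g(8) = mex{0,1} = 2
So g(8) = 2.
For row C, compute g(0), g(1), … with moves {4, 5, 7}:
k:     0  1  2  3  4  5  6  7  8  9 10
g(k):  0  0  0  0  1  1  1  1  2  2  2
So g(10) = 2.
By the Sprague-Grundy theorem, the Grundy value of a sum of independent games is the XOR of the component values.
Combined value = 2 ⊕ 2 ⊕ 2 = 2.

2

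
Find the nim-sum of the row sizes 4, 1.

5

Nim-sum: 4 ⊕ 1 = 5.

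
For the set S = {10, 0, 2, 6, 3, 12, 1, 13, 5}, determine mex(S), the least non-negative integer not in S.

4

The values 0, 1, 2, 3 are all present; 4 is the first non-negative integer missing from the set.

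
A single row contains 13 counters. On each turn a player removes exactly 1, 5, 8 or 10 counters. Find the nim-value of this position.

0

Build the Grundy sequence with g(k) = mex{g(k−s) : s ∈ {1, 5, 8, 10}, s ≤ k}:
k:     0  1  2  3  4  5  6  7  8  9 10 11 12 13
g(k):  0  1  0  1  0  1  0  1  2  3  2  3  2  0
So g(13) = 0.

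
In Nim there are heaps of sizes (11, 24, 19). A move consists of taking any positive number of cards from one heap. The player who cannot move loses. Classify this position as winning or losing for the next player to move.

Losing position

Nim-sum: 11 XOR 24 XOR 19 = 0.
The nim-sum is 0, so this is a P-position: the player to move is in a losing position under optimal play.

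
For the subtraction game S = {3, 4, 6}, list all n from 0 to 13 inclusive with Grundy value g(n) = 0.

0, 1, 2, 9, 10, 11

Compute g(0), g(1), … for moves {3, 4, 6}:
k:     0  1  2  3  4  5  6  7  8  9 10 11 12 13
g(k):  0  0  0  1  1  1  2  2  2  0  0  0  1  1
The P-positions (g = 0) in 0..13 are 0, 1, 2, 9, 10, 11.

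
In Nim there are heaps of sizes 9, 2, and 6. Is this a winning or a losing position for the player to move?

Nim-sum: 9 XOR 2 XOR 6 = 13.
The nim-sum is 13 ≠ 0, so this is an N-position: the player to move can win.

Winning position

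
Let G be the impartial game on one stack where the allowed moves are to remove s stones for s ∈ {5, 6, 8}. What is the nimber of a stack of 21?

Compute g(0), g(1), … for moves {5, 6, 8}:
k:     0  1  2  3  4  5  6  7  8  9 10 11 12 13 14 15 16 17 18 19 20 21
g(k):  0  0  0  0  0  1  1  1  1  1  2  2  2  0  0  0  0  0  1  1  1  1
So g(21) = 1.

1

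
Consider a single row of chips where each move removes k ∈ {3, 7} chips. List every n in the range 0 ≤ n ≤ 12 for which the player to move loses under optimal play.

0, 1, 2, 6, 10, 11, 12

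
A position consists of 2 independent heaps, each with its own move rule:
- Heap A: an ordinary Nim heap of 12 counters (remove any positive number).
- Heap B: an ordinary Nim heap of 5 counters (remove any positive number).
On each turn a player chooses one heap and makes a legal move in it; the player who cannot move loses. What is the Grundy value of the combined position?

9

Heap A is a plain Nim heap of size 12, so its Grundy value is 12.
Heap B is a plain Nim heap of size 5, so its Grundy value is 5.
By the Sprague-Grundy theorem, the Grundy value of a sum of independent games is the XOR of the component values.
Combined value = 12 ⊕ 5 = 9.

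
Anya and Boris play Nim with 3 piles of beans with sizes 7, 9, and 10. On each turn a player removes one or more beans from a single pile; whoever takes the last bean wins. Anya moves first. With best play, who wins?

Write each in binary and XOR column by column:
  0111  (7)
  1001  (9)
  1010  (10)
  ----
  0100  (4)
The nim-sum is 4 ≠ 0, so this is an N-position: the player to move can win; Anya has a winning move.

Anya wins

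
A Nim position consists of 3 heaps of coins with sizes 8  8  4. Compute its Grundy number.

Write each in binary and XOR column by column:
  1000  (8)
  1000  (8)
  0100  (4)
  ----
  0100  (4)

4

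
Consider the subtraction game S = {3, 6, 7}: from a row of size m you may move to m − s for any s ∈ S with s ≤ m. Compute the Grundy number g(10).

Build the Grundy sequence with g(k) = mex{g(k−s) : s ∈ {3, 6, 7}, s ≤ k}:
g(0) = mex{} = 0
g(1) = mex{} = 0
g(2) = mex{} = 0
g(3) = mex{0} = 1
g(4) = mex{0} = 1
g(5) = mex{0} = 1
g(6) = mex{0,1} = 2
g(7) = mex{0,1} = 2
g(8) = mex{0,1} = 2
g(9) = mex{0,1,2} = 3
g(10) = mex{1,2} = 0
So g(10) = 0.

0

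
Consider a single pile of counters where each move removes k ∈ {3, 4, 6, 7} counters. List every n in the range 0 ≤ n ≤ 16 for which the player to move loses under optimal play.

0, 1, 2, 10, 11, 12

Grundy values for subtraction set {3, 4, 6, 7}:
k:     0  1  2  3  4  5  6  7  8  9 10 11 12 13 14 15 16
g(k):  0  0  0  1  1  1  2  2  2  3  0  0  0  1  1  1  2
The P-positions (g = 0) in 0..16 are 0, 1, 2, 10, 11, 12.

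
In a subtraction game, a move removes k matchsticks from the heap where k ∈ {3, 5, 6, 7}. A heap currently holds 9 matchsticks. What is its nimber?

3

Compute g(0), g(1), … for moves {3, 5, 6, 7}:
g(0) = mex{} = 0
g(1) = mex{} = 0
g(2) = mex{} = 0
g(3) = mex{0} = 1
g(4) = mex{0} = 1
g(5) = mex{0} = 1
g(6) = mex{0,1} = 2
g(7) = mex{0,1} = 2
g(8) = mex{0,1} = 2
g(9) = mex{0,1,2} = 3
So g(9) = 3.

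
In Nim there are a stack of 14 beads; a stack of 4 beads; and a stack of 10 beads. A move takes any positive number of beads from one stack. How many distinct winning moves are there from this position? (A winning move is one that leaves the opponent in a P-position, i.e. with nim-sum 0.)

Nim-sum: 14 ⊕ 4 ⊕ 10 = 0.
The nim-sum is already 0, so every move leaves a nonzero nim-sum — there are no winning moves.

0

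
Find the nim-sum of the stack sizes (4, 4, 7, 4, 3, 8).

8

In binary:
  0100  (4)
  0100  (4)
  0111  (7)
  0100  (4)
  0011  (3)
  1000  (8)
  ----
  1000  (8)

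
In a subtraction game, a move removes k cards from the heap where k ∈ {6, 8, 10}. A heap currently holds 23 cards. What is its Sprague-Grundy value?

1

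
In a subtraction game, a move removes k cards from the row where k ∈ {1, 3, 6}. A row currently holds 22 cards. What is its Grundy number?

Compute g(0), g(1), … for moves {1, 3, 6}:
k:     0  1  2  3  4  5  6  7  8  9 10 11 12 13 14 15 16 17 18 19 20 21 22
g(k):  0  1  0  1  0  1  2  3  2  0  1  0  1  0  1  2  3  2  0  1  0  1  0
So g(22) = 0.

0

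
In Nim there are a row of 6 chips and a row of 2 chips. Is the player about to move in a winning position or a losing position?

In binary:
  110  (6)
  010  (2)
  ---
  100  (4)
The nim-sum is 4 ≠ 0, so this is an N-position: the player to move can win.

Winning position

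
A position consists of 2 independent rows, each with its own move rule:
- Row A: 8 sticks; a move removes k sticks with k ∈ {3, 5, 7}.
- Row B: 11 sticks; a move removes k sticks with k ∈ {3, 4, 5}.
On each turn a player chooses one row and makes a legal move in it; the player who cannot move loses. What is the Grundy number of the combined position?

3

For row A, compute g(0), g(1), … with moves {3, 5, 7}:
g(0) = mex{} = 0
g(1) = mex{} = 0
g(2) = mex{} = 0
g(3) = mex{0} = 1
g(4) = mex{0} = 1
g(5) = mex{0} = 1
g(6) = mex{0,1} = 2
g(7) = mex{0,1} = 2
g(8) = mex{0,1} = 2
So g(8) = 2.
For row B, compute g(0), g(1), … with moves {3, 4, 5}:
g(0) = mex{} = 0
g(1) = mex{} = 0
g(2) = mex{} = 0
g(3) = mex{0} = 1
g(4) = mex{0} = 1
g(5) = mex{0} = 1
g(6) = mex{0,1} = 2
g(7) = mex{0,1} = 2
g(8) = mex{1} = 0
g(9) = mex{1,2} = 0
g(10) = mex{1,2} = 0
g(11) = mex{0,2} = 1
So g(11) = 1.
By the Sprague-Grundy theorem, the Grundy value of a sum of independent games is the XOR of the component values.
Combined value = 2 ⊕ 1 = 3.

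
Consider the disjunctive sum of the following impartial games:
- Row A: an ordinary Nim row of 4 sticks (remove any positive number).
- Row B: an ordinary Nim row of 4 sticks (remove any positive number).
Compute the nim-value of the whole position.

0

Row A is a plain Nim row of size 4, so its Grundy value is 4.
Row B is a plain Nim row of size 4, so its Grundy value is 4.
The value of a disjunctive sum is the nim-sum of the parts.
Combined value = 4 XOR 4 = 0.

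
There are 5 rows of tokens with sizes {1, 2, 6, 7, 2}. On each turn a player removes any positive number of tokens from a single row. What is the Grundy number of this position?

Nim-sum: 1 XOR 2 XOR 6 XOR 7 XOR 2 = 0.

0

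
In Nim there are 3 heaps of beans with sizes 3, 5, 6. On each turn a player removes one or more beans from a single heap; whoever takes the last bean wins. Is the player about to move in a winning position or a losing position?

Write each in binary and XOR column by column:
  011  (3)
  101  (5)
  110  (6)
  ---
  000  (0)
The nim-sum is 0, so this is a P-position: the player to move is in a losing position under optimal play.

Losing position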